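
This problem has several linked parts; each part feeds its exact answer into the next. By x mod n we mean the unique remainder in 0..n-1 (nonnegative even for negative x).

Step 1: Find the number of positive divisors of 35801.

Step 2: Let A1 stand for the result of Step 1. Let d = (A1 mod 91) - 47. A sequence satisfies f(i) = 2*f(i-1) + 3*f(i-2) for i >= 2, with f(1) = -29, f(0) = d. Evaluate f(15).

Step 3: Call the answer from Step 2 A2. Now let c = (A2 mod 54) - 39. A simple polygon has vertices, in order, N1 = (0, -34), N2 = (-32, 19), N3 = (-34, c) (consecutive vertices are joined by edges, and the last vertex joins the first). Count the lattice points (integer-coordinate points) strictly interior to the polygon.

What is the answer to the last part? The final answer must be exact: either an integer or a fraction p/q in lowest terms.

Step 1: 35801 is prime, so its only divisors are 1 and 35801; count = 2; answer 2
Step 2: A1 = 2; d = -45; f(2) = 2*(-29) + 3*(-45) = -193; iterating: f(2)=-193, f(3)=-473, f(4)=-1525, f(5)=-4469, f(6)=-13513, f(7)=-40433, f(8)=-121405, f(9)=-364109, f(10)=-1092433, f(11)=-3277193, f(12)=-9831685, f(13)=-29494949, f(14)=-88484953, f(15)=-265454753; answer -265454753
Step 3: A2 = -265454753; c = -26; cross terms: (0*19 - -32*-34)=-1088, (-32*-26 - -34*19)=1478, (-34*-34 - 0*-26)=1156; twice the area = |1546| = 1546; area = 773; boundary points = 1 + 1 + 2 = 4; strictly interior points = area - boundary/2 + 1 = 772; answer 772

772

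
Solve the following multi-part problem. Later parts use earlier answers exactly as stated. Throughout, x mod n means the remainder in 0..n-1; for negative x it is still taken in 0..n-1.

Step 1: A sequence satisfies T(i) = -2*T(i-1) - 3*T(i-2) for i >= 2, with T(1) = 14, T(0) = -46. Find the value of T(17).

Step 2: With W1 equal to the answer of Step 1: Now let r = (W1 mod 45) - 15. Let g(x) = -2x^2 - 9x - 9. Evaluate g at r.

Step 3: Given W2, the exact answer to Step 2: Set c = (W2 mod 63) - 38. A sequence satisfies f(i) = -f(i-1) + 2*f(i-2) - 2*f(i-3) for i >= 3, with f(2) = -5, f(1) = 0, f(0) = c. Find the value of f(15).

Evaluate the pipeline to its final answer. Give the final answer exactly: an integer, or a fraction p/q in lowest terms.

467767

Step 1: T(2) = -2*(14) - 3*(-46) = 110; iterating: T(2)=110, T(3)=-262, T(4)=194, T(5)=398, T(6)=-1378, T(7)=1562, T(8)=1010, T(9)=-6706, T(10)=10382, T(11)=-646, T(12)=-29854, T(13)=61646, T(14)=-33730, T(15)=-117478, T(16)=336146, T(17)=-319858; answer -319858
Step 2: W1 = -319858; r = -13; -2*(-13)^2 - 9*(-13)^1 - 9 = (-338) + (117) + (-9) = -230; answer -230
Step 3: W2 = -230; c = -16; f(3) = -1*(-5) + 2*(0) - 2*(-16) = 37; iterating: f(3)=37, f(4)=-47, f(5)=131, f(6)=-299, f(7)=655, f(8)=-1515, f(9)=3423, f(10)=-7763, f(11)=17639, f(12)=-40011, f(13)=90815, f(14)=-206115, f(15)=467767; answer 467767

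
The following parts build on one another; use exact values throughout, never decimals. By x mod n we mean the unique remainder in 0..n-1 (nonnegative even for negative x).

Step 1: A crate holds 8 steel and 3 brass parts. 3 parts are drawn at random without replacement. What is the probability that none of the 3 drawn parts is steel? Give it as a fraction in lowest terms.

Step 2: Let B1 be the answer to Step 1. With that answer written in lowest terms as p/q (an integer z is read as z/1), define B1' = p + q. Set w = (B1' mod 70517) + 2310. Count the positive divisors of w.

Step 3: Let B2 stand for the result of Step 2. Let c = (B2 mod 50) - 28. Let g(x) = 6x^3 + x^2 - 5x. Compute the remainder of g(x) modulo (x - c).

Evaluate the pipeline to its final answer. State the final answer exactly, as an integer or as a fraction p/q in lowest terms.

Step 1: total draws C(11,3) = 165; favorable C(3,3) = 1; P = 1/165; answer 1/165
Step 2: B1 = 1/165; threaded value p + q = 166; w = 2476; 2476 = 2^2 * 619; number of divisors = (2+1) * (1+1) = 6; answer 6
Step 3: B2 = 6; c = -22; remainder = value at the root: 6*(-22)^3 + 1*(-22)^2 - 5*(-22)^1 = (-63888) + (484) + (110) = -63294; answer -63294

-63294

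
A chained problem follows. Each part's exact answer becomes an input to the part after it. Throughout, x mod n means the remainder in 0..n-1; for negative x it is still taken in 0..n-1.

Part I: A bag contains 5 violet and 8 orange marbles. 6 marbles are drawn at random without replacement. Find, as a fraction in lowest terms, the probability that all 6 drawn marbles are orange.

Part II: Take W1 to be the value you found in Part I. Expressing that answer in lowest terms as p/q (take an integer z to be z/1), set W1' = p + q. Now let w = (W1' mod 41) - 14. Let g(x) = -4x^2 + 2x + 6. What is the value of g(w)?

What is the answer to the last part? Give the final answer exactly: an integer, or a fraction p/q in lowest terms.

Part I: total draws C(13,6) = 1716; favorable C(8,6) = 28; P = 7/429; answer 7/429
Part II: W1 = 7/429; threaded value p + q = 436; w = 12; -4*(12)^2 + 2*(12)^1 + 6 = (-576) + (24) + (6) = -546; answer -546

-546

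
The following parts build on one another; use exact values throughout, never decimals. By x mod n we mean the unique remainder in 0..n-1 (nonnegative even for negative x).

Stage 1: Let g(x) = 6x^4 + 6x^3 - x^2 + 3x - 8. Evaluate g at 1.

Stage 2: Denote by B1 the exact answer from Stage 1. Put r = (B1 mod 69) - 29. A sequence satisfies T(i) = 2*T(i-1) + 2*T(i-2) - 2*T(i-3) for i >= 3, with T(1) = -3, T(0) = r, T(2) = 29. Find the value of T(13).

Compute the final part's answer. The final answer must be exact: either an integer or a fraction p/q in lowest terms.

Stage 1: 6*(1)^4 + 6*(1)^3 - 1*(1)^2 + 3*(1)^1 - 8 = (6) + (6) + (-1) + (3) + (-8) = 6; answer 6
Stage 2: B1 = 6; r = -23; T(3) = 2*(29) + 2*(-3) - 2*(-23) = 98; iterating: T(3)=98, T(4)=260, T(5)=658, T(6)=1640, T(7)=4076, T(8)=10116, T(9)=25104, T(10)=62288, T(11)=154552, T(12)=383472, T(13)=951472; answer 951472

951472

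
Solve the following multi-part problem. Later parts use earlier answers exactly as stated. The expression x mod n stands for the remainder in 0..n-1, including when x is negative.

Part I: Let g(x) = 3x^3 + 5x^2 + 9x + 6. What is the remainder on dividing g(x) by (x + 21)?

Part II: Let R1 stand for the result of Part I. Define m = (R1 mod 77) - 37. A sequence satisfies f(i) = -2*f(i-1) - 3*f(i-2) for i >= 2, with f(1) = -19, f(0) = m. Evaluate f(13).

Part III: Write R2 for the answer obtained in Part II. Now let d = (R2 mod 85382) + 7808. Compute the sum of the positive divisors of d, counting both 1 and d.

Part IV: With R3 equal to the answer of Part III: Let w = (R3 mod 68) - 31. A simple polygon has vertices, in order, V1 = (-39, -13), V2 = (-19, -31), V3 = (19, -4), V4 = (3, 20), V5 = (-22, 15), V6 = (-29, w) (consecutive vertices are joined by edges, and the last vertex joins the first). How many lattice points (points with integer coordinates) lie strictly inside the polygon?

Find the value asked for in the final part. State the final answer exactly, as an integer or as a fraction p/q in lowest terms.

1573

Part I: remainder = value at the root: 3*(-21)^3 + 5*(-21)^2 + 9*(-21)^1 + 6 = (-27783) + (2205) + (-189) + (6) = -25761; answer -25761
Part II: R1 = -25761; m = -3; f(2) = -2*(-19) - 3*(-3) = 47; iterating: f(2)=47, f(3)=-37, f(4)=-67, f(5)=245, f(6)=-289, f(7)=-157, f(8)=1181, f(9)=-1891, f(10)=239, f(11)=5195, f(12)=-11107, f(13)=6629; answer 6629
Part III: R2 = 6629; d = 14437; 14437 is prime, so its only divisors are 1 and 14437; sigma = 1 + 14437 = 14438; answer 14438
Part IV: R3 = 14438; w = -9; cross terms: (-39*-31 - -19*-13)=962, (-19*-4 - 19*-31)=665, (19*20 - 3*-4)=392, (3*15 - -22*20)=485, (-22*-9 - -29*15)=633, (-29*-13 - -39*-9)=26; twice the area = |3163| = 3163; area = 3163/2; boundary points = 2 + 1 + 8 + 5 + 1 + 2 = 19; strictly interior points = area - boundary/2 + 1 = 1573; answer 1573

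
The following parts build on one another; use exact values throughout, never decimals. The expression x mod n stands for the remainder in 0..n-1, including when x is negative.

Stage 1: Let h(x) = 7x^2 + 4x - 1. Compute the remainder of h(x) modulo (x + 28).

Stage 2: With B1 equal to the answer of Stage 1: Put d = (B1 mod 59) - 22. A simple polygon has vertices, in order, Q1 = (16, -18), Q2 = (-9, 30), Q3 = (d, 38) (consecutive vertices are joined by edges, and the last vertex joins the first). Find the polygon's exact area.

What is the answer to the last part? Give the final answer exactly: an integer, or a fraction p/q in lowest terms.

Stage 1: remainder = value at the root: 7*(-28)^2 + 4*(-28)^1 - 1 = (5488) + (-112) + (-1) = 5375; answer 5375
Stage 2: B1 = 5375; d = -16; cross terms: (16*30 - -9*-18)=318, (-9*38 - -16*30)=138, (-16*-18 - 16*38)=-320; twice the area = |136| = 136; area = 68; answer 68

68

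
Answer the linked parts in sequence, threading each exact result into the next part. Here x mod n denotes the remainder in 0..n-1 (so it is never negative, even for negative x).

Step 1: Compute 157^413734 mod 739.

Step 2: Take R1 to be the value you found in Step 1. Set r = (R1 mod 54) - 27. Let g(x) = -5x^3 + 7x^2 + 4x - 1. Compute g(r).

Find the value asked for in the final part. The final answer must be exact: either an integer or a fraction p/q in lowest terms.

92507

Step 1: squarings mod 739: 157^1=157, 157^2=262, 157^4=656, 157^8=238, 157^16=480, 157^32=571, 157^64=142, 157^128=211, 157^256=181, 157^512=245, 157^1024=166, 157^2048=213, 157^4096=290, 157^8192=593, 157^16384=624, 157^32768=662, 157^65536=17, 157^131072=289, 157^262144=14; 157^413734 = 157^2 * 157^4 * 157^32 * 157^4096 * 157^16384 * 157^131072 * 157^262144 = 55 (mod 739); answer 55
Step 2: R1 = 55; r = -26; -5*(-26)^3 + 7*(-26)^2 + 4*(-26)^1 - 1 = (87880) + (4732) + (-104) + (-1) = 92507; answer 92507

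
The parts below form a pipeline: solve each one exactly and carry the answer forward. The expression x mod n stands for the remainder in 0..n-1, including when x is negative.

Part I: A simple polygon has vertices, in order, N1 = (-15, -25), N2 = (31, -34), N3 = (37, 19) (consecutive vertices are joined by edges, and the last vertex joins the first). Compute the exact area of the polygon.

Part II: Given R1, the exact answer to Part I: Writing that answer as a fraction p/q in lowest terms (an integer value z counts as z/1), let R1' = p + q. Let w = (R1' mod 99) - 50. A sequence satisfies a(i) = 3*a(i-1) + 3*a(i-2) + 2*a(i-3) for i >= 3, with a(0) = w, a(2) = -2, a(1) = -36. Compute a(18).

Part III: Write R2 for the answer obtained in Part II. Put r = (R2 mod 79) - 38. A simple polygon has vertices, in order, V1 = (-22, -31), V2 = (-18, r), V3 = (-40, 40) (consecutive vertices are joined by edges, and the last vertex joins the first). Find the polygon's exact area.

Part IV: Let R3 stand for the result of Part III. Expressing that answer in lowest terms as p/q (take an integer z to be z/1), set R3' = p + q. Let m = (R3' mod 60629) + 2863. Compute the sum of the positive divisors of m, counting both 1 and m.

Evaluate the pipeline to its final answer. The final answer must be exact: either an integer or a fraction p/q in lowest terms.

4316

Part I: cross terms: (-15*-34 - 31*-25)=1285, (31*19 - 37*-34)=1847, (37*-25 - -15*19)=-640; twice the area = |2492| = 2492; area = 1246; answer 1246
Part II: R1 = 1246; threaded value p + q = 1247; w = 9; a(3) = 3*(-2) + 3*(-36) + 2*(9) = -96; iterating: a(3)=-96, a(4)=-366, a(5)=-1390, a(6)=-5460, a(7)=-21282, a(8)=-83006, a(9)=-323784, a(10)=-1262934, a(11)=-4926166, a(12)=-19214868, a(13)=-74948970, a(14)=-292343846, a(15)=-1140308184, a(16)=-4447854030, a(17)=-17349174334, a(18)=-67671701460; answer -67671701460
Part III: R2 = -67671701460; r = -34; cross terms: (-22*-34 - -18*-31)=190, (-18*40 - -40*-34)=-2080, (-40*-31 - -22*40)=2120; twice the area = |230| = 230; area = 115; answer 115
Part IV: R3 = 115; threaded value p + q = 116; m = 2979; 2979 = 3^2 * 331; sigma = (1 + 3 + 9) * (1 + 331) = 13 * 332 = 4316; answer 4316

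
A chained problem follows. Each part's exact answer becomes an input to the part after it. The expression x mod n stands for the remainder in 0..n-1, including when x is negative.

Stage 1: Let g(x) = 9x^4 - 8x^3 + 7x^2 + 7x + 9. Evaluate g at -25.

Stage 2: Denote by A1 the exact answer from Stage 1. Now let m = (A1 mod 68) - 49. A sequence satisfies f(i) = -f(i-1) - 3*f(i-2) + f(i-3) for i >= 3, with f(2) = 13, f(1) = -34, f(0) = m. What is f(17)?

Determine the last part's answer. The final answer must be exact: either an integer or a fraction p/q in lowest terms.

-396210

Stage 1: 9*(-25)^4 - 8*(-25)^3 + 7*(-25)^2 + 7*(-25)^1 + 9 = (3515625) + (125000) + (4375) + (-175) + (9) = 3644834; answer 3644834
Stage 2: A1 = 3644834; m = -15; f(3) = -1*(13) - 3*(-34) + 1*(-15) = 74; iterating: f(3)=74, f(4)=-147, f(5)=-62, f(6)=577, f(7)=-538, f(8)=-1255, f(9)=3446, f(10)=-219, f(11)=-11374, f(12)=15477, f(13)=18426, f(14)=-76231, f(15)=36430, f(16)=210689, f(17)=-396210; answer -396210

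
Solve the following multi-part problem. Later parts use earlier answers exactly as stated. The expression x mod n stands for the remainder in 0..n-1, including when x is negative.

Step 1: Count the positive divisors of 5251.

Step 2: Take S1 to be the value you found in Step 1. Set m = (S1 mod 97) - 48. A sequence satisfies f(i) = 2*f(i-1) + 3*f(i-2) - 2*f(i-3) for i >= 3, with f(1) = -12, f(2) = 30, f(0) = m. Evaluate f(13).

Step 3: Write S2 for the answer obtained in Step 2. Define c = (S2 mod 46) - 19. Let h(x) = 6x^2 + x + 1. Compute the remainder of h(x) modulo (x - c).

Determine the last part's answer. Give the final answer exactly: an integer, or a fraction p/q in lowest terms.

1718

Step 1: 5251 = 59 * 89; number of divisors = (1+1) * (1+1) = 4; answer 4
Step 2: S1 = 4; m = -44; f(3) = 2*(30) + 3*(-12) - 2*(-44) = 112; iterating: f(3)=112, f(4)=338, f(5)=952, f(6)=2694, f(7)=7568, f(8)=21314, f(9)=59944, f(10)=168694, f(11)=474592, f(12)=1335378, f(13)=3757144; answer 3757144
Step 3: S2 = 3757144; c = -17; remainder = value at the root: 6*(-17)^2 + 1*(-17)^1 + 1 = (1734) + (-17) + (1) = 1718; answer 1718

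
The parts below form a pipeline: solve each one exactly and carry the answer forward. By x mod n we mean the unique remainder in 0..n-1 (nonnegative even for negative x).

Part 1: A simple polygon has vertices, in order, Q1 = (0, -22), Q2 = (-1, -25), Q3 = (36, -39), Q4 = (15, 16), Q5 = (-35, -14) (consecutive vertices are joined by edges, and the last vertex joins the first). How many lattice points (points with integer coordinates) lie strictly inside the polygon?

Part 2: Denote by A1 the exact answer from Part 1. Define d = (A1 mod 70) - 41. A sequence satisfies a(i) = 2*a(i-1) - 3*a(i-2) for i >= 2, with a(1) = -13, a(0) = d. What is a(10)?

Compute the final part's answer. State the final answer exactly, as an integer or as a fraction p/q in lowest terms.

Part 1: cross terms: (0*-25 - -1*-22)=-22, (-1*-39 - 36*-25)=939, (36*16 - 15*-39)=1161, (15*-14 - -35*16)=350, (-35*-22 - 0*-14)=770; twice the area = |3198| = 3198; area = 1599; boundary points = 1 + 1 + 1 + 10 + 1 = 14; strictly interior points = area - boundary/2 + 1 = 1593; answer 1593
Part 2: A1 = 1593; d = 12; a(2) = 2*(-13) - 3*(12) = -62; iterating: a(2)=-62, a(3)=-85, a(4)=16, a(5)=287, a(6)=526, a(7)=191, a(8)=-1196, a(9)=-2965, a(10)=-2342; answer -2342

-2342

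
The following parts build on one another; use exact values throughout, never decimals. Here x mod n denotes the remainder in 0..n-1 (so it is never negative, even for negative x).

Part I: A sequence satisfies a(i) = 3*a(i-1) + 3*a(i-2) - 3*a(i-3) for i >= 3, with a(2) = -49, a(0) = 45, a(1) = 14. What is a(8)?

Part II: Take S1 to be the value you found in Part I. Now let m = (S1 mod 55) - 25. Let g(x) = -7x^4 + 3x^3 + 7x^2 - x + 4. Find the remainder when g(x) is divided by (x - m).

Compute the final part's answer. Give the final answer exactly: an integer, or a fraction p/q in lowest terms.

-1604478

Part I: a(3) = 3*(-49) + 3*(14) - 3*(45) = -240; iterating: a(3)=-240, a(4)=-909, a(5)=-3300, a(6)=-11907, a(7)=-42894, a(8)=-154503; answer -154503
Part II: S1 = -154503; m = 22; remainder = value at the root: -7*(22)^4 + 3*(22)^3 + 7*(22)^2 - 1*(22)^1 + 4 = (-1639792) + (31944) + (3388) + (-22) + (4) = -1604478; answer -1604478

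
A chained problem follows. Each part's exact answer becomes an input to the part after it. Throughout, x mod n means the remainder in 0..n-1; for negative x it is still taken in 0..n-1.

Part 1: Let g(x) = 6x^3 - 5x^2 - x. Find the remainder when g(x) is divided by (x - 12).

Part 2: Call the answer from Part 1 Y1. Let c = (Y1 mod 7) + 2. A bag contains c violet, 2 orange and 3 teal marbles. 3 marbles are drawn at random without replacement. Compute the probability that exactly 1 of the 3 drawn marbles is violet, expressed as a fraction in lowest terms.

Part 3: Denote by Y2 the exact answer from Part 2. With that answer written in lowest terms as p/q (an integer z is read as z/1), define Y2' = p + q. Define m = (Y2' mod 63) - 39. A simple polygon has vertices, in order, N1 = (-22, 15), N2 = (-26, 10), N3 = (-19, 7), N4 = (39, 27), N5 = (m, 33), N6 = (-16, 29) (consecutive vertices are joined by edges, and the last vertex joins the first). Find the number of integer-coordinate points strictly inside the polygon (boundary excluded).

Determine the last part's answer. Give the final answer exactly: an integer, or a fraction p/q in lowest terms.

773

Part 1: remainder = value at the root: 6*(12)^3 - 5*(12)^2 - 1*(12)^1 = (10368) + (-720) + (-12) = 9636; answer 9636
Part 2: Y1 = 9636; c = 6; total draws C(11,3) = 165; favorable C(6,1)*C(5,2) = 60; P = 4/11; answer 4/11
Part 3: Y2 = 4/11; threaded value p + q = 15; m = -24; cross terms: (-22*10 - -26*15)=170, (-26*7 - -19*10)=8, (-19*27 - 39*7)=-786, (39*33 - -24*27)=1935, (-24*29 - -16*33)=-168, (-16*15 - -22*29)=398; twice the area = |1557| = 1557; area = 1557/2; boundary points = 1 + 1 + 2 + 3 + 4 + 2 = 13; strictly interior points = area - boundary/2 + 1 = 773; answer 773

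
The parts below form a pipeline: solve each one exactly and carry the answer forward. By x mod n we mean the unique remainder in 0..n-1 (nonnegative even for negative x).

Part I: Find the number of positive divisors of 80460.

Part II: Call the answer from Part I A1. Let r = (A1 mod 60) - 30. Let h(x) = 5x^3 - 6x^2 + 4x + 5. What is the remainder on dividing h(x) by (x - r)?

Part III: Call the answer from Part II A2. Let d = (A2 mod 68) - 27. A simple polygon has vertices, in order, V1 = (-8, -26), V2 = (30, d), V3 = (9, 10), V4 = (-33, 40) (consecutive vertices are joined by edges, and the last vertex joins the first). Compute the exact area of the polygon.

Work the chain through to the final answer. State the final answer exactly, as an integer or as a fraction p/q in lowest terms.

1491

Part I: 80460 = 2^2 * 3^3 * 5 * 149; number of divisors = (2+1) * (3+1) * (1+1) * (1+1) = 48; answer 48
Part II: A1 = 48; r = 18; remainder = value at the root: 5*(18)^3 - 6*(18)^2 + 4*(18)^1 + 5 = (29160) + (-1944) + (72) + (5) = 27293; answer 27293
Part III: A2 = 27293; d = -2; cross terms: (-8*-2 - 30*-26)=796, (30*10 - 9*-2)=318, (9*40 - -33*10)=690, (-33*-26 - -8*40)=1178; twice the area = |2982| = 2982; area = 1491; answer 1491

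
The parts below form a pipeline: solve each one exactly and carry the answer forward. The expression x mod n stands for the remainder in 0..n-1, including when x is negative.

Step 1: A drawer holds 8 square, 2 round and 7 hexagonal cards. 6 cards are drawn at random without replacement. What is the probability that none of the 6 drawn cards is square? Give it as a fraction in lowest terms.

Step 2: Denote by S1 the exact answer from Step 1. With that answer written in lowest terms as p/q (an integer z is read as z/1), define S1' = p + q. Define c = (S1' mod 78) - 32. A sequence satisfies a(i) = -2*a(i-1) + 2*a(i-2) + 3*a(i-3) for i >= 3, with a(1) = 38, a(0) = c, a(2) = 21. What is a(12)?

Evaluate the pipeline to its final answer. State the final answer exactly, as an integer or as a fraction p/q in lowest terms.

Step 1: total draws C(17,6) = 12376; favorable C(9,6) = 84; P = 3/442; answer 3/442
Step 2: S1 = 3/442; threaded value p + q = 445; c = 23; a(3) = -2*(21) + 2*(38) + 3*(23) = 103; iterating: a(3)=103, a(4)=-50, a(5)=369, a(6)=-529, a(7)=1646, a(8)=-3243, a(9)=8191, a(10)=-17930, a(11)=42513, a(12)=-96313; answer -96313

-96313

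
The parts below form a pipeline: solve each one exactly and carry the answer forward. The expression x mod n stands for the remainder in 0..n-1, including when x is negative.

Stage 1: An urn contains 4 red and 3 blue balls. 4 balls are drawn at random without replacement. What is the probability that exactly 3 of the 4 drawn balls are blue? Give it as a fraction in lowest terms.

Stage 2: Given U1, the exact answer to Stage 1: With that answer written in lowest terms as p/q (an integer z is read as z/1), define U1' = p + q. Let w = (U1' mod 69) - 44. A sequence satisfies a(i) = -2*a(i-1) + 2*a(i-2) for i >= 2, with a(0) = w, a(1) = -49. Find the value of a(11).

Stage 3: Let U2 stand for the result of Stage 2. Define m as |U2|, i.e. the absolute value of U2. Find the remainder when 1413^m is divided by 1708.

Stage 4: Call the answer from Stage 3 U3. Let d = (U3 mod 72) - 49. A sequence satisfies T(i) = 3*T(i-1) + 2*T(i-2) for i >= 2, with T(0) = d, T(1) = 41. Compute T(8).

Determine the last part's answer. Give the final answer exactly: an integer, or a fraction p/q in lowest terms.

215127

Stage 1: total draws C(7,4) = 35; favorable C(3,3)*C(4,1) = 4; P = 4/35; answer 4/35
Stage 2: U1 = 4/35; threaded value p + q = 39; w = -5; a(2) = -2*(-49) + 2*(-5) = 88; iterating: a(2)=88, a(3)=-274, a(4)=724, a(5)=-1996, a(6)=5440, a(7)=-14872, a(8)=40624, a(9)=-110992, a(10)=303232, a(11)=-828448; answer -828448
Stage 3: U2 = -828448; m = 828448; squarings mod 1708: 1413^1=1413, 1413^2=1625, 1413^4=57, 1413^8=1541, 1413^16=561, 1413^32=449, 1413^64=57, 1413^128=1541, 1413^256=561, 1413^512=449, 1413^1024=57, 1413^2048=1541, 1413^4096=561, 1413^8192=449, 1413^16384=57, 1413^32768=1541, 1413^65536=561, 1413^131072=449, 1413^262144=57, 1413^524288=1541; 1413^828448 = 1413^32 * 1413^1024 * 1413^8192 * 1413^32768 * 1413^262144 * 1413^524288 = 757 (mod 1708); answer 757
Stage 4: U3 = 757; d = -12; T(2) = 3*(41) + 2*(-12) = 99; iterating: T(2)=99, T(3)=379, T(4)=1335, T(5)=4763, T(6)=16959, T(7)=60403, T(8)=215127; answer 215127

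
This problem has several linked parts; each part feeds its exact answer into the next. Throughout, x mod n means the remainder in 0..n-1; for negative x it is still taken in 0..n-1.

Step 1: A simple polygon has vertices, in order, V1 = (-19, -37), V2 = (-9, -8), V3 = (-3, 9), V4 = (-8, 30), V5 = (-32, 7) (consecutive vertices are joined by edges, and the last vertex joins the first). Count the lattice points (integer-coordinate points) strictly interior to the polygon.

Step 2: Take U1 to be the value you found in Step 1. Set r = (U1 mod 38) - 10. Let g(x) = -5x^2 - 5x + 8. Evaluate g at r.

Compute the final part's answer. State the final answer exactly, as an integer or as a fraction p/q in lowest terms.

Step 1: cross terms: (-19*-8 - -9*-37)=-181, (-9*9 - -3*-8)=-105, (-3*30 - -8*9)=-18, (-8*7 - -32*30)=904, (-32*-37 - -19*7)=1317; twice the area = |1917| = 1917; area = 1917/2; boundary points = 1 + 1 + 1 + 1 + 1 = 5; strictly interior points = area - boundary/2 + 1 = 957; answer 957
Step 2: U1 = 957; r = -3; -5*(-3)^2 - 5*(-3)^1 + 8 = (-45) + (15) + (8) = -22; answer -22

-22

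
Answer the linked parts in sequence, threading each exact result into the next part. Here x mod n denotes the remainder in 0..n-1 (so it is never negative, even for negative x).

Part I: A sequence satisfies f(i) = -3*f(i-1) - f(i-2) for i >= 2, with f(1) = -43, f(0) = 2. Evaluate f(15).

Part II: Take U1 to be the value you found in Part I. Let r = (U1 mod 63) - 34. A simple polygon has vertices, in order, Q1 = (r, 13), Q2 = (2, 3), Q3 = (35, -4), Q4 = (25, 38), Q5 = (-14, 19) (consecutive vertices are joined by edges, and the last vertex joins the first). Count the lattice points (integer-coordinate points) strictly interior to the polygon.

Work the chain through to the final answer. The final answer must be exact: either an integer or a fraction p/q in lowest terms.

Part I: f(2) = -3*(-43) - 1*(2) = 127; iterating: f(2)=127, f(3)=-338, f(4)=887, f(5)=-2323, f(6)=6082, f(7)=-15923, f(8)=41687, f(9)=-109138, f(10)=285727, f(11)=-748043, f(12)=1958402, f(13)=-5127163, f(14)=13423087, f(15)=-35142098; answer -35142098
Part II: U1 = -35142098; r = 24; cross terms: (24*3 - 2*13)=46, (2*-4 - 35*3)=-113, (35*38 - 25*-4)=1430, (25*19 - -14*38)=1007, (-14*13 - 24*19)=-638; twice the area = |1732| = 1732; area = 866; boundary points = 2 + 1 + 2 + 1 + 2 = 8; strictly interior points = area - boundary/2 + 1 = 863; answer 863

863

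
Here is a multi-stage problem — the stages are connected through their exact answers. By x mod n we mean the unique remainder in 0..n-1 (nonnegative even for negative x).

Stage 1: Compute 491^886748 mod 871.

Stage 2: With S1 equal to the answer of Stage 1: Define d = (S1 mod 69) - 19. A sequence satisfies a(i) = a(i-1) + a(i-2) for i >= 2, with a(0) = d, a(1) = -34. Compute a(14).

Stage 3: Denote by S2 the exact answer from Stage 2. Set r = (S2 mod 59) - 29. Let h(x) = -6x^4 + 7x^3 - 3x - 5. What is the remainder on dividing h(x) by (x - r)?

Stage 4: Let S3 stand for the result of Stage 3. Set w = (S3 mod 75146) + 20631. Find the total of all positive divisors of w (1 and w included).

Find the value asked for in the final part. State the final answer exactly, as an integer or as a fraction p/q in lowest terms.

Stage 1: squarings mod 871: 491^1=491, 491^2=685, 491^4=627, 491^8=308, 491^16=796, 491^32=399, 491^64=679, 491^128=282, 491^256=263, 491^512=360, 491^1024=692, 491^2048=685, 491^4096=627, 491^8192=308, 491^16384=796, 491^32768=399, 491^65536=679, 491^131072=282, 491^262144=263, 491^524288=360; 491^886748 = 491^4 * 491^8 * 491^16 * 491^64 * 491^128 * 491^256 * 491^512 * 491^1024 * 491^32768 * 491^65536 * 491^262144 * 491^524288 = 126 (mod 871); answer 126
Stage 2: S1 = 126; d = 38; a(2) = 1*(-34) + 1*(38) = 4; iterating: a(2)=4, a(3)=-30, a(4)=-26, a(5)=-56, a(6)=-82, a(7)=-138, a(8)=-220, a(9)=-358, a(10)=-578, a(11)=-936, a(12)=-1514, a(13)=-2450, a(14)=-3964; answer -3964
Stage 3: S2 = -3964; r = 19; remainder = value at the root: -6*(19)^4 + 7*(19)^3 - 3*(19)^1 - 5 = (-781926) + (48013) + (-57) + (-5) = -733975; answer -733975
Stage 4: S3 = -733975; w = 38116; 38116 = 2^2 * 13 * 733; sigma = (1 + 2 + 4) * (1 + 13) * (1 + 733) = 7 * 14 * 734 = 71932; answer 71932

71932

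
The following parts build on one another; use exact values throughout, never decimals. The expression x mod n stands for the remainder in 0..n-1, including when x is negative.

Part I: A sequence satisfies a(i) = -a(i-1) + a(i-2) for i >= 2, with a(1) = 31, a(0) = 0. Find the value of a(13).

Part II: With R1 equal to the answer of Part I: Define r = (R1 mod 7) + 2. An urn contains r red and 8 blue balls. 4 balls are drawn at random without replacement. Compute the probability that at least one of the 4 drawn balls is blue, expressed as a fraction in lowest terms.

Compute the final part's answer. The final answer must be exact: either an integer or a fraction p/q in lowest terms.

Part I: a(2) = -1*(31) + 1*(0) = -31; iterating: a(2)=-31, a(3)=62, a(4)=-93, a(5)=155, a(6)=-248, a(7)=403, a(8)=-651, a(9)=1054, a(10)=-1705, a(11)=2759, a(12)=-4464, a(13)=7223; answer 7223
Part II: R1 = 7223; r = 8; total draws C(16,4) = 1820; complement C(8,4) = 70; favorable 1820 - 70 = 1750; P = 25/26; answer 25/26

25/26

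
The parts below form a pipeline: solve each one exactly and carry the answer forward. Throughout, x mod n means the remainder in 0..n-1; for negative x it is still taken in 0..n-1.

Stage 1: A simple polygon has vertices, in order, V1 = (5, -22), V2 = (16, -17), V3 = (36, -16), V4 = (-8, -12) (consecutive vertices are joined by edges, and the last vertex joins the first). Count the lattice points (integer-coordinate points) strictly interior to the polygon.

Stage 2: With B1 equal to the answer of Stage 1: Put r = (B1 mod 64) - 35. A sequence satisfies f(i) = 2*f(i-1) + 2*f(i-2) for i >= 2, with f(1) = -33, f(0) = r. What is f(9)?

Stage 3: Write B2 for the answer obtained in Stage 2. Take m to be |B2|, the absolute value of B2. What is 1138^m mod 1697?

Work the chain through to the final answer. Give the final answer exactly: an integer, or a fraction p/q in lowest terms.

Stage 1: cross terms: (5*-17 - 16*-22)=267, (16*-16 - 36*-17)=356, (36*-12 - -8*-16)=-560, (-8*-22 - 5*-12)=236; twice the area = |299| = 299; area = 299/2; boundary points = 1 + 1 + 4 + 1 = 7; strictly interior points = area - boundary/2 + 1 = 147; answer 147
Stage 2: B1 = 147; r = -16; f(2) = 2*(-33) + 2*(-16) = -98; iterating: f(2)=-98, f(3)=-262, f(4)=-720, f(5)=-1964, f(6)=-5368, f(7)=-14664, f(8)=-40064, f(9)=-109456; answer -109456
Stage 3: B2 = -109456; m = 109456; squarings mod 1697: 1138^1=1138, 1138^2=233, 1138^4=1682, 1138^8=225, 1138^16=1412, 1138^32=1466, 1138^64=754, 1138^128=21, 1138^256=441, 1138^512=1023, 1138^1024=1177, 1138^2048=577, 1138^4096=317, 1138^8192=366, 1138^16384=1590, 1138^32768=1267, 1138^65536=1624; 1138^109456 = 1138^16 * 1138^128 * 1138^256 * 1138^512 * 1138^2048 * 1138^8192 * 1138^32768 * 1138^65536 = 754 (mod 1697); answer 754

754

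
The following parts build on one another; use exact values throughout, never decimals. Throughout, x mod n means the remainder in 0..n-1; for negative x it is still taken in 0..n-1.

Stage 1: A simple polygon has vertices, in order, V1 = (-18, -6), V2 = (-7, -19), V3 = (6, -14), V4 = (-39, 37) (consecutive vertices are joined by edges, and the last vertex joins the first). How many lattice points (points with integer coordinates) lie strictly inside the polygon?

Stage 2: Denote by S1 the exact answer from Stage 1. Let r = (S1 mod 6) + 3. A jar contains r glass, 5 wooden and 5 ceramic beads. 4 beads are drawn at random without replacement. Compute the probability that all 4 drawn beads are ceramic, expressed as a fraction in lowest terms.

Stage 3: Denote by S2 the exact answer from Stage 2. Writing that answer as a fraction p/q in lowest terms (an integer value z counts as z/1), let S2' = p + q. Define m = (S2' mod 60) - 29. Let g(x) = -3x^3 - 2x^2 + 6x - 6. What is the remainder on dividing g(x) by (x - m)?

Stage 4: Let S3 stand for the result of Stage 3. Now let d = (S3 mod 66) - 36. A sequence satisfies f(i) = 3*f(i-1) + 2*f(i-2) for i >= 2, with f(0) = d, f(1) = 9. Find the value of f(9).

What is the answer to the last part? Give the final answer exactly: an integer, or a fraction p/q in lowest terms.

Stage 1: cross terms: (-18*-19 - -7*-6)=300, (-7*-14 - 6*-19)=212, (6*37 - -39*-14)=-324, (-39*-6 - -18*37)=900; twice the area = |1088| = 1088; area = 544; boundary points = 1 + 1 + 3 + 1 = 6; strictly interior points = area - boundary/2 + 1 = 542; answer 542
Stage 2: S1 = 542; r = 5; total draws C(15,4) = 1365; favorable C(5,4) = 5; P = 1/273; answer 1/273
Stage 3: S2 = 1/273; threaded value p + q = 274; m = 5; remainder = value at the root: -3*(5)^3 - 2*(5)^2 + 6*(5)^1 - 6 = (-375) + (-50) + (30) + (-6) = -401; answer -401
Stage 4: S3 = -401; d = 25; f(2) = 3*(9) + 2*(25) = 77; iterating: f(2)=77, f(3)=249, f(4)=901, f(5)=3201, f(6)=11405, f(7)=40617, f(8)=144661, f(9)=515217; answer 515217

515217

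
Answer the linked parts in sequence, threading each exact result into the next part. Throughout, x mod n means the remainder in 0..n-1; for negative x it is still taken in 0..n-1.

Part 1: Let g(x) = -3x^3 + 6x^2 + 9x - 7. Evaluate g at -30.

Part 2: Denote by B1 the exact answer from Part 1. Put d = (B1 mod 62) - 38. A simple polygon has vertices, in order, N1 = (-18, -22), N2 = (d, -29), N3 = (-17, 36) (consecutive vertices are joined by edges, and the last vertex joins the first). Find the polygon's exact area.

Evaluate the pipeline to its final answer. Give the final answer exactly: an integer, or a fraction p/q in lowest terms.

863/2

Part 1: -3*(-30)^3 + 6*(-30)^2 + 9*(-30)^1 - 7 = (81000) + (5400) + (-270) + (-7) = 86123; answer 86123
Part 2: B1 = 86123; d = -33; cross terms: (-18*-29 - -33*-22)=-204, (-33*36 - -17*-29)=-1681, (-17*-22 - -18*36)=1022; twice the area = |-863| = 863; area = 863/2; answer 863/2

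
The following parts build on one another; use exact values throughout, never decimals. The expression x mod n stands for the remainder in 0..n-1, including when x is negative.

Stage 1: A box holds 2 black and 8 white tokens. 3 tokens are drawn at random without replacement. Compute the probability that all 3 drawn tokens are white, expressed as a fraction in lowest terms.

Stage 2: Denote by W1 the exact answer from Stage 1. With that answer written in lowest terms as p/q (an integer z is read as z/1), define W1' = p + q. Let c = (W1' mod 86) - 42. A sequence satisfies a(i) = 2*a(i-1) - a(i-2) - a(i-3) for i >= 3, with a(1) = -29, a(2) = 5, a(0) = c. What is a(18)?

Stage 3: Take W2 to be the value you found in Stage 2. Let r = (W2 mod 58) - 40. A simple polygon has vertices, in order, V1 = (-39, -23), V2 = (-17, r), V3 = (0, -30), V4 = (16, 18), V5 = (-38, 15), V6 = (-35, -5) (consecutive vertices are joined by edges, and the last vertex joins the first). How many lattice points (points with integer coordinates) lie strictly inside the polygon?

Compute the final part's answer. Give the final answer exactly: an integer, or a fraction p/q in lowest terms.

2115

Stage 1: total draws C(10,3) = 120; favorable C(8,3) = 56; P = 7/15; answer 7/15
Stage 2: W1 = 7/15; threaded value p + q = 22; c = -20; a(3) = 2*(5) - 1*(-29) - 1*(-20) = 59; iterating: a(3)=59, a(4)=142, a(5)=220, a(6)=239, a(7)=116, a(8)=-227, a(9)=-809, a(10)=-1507, a(11)=-1978, a(12)=-1640, a(13)=205, a(14)=4028, a(15)=9491, a(16)=14749, a(17)=15979, a(18)=7718; answer 7718
Stage 3: W2 = 7718; r = -36; cross terms: (-39*-36 - -17*-23)=1013, (-17*-30 - 0*-36)=510, (0*18 - 16*-30)=480, (16*15 - -38*18)=924, (-38*-5 - -35*15)=715, (-35*-23 - -39*-5)=610; twice the area = |4252| = 4252; area = 2126; boundary points = 1 + 1 + 16 + 3 + 1 + 2 = 24; strictly interior points = area - boundary/2 + 1 = 2115; answer 2115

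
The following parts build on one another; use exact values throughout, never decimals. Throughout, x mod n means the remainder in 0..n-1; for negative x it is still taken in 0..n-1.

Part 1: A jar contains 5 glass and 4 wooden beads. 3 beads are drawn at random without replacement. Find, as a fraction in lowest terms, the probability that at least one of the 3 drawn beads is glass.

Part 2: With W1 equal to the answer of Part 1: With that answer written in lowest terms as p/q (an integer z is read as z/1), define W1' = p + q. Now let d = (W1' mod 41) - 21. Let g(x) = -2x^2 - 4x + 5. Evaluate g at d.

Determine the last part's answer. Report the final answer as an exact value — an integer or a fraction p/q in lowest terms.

Part 1: total draws C(9,3) = 84; complement C(4,3) = 4; favorable 84 - 4 = 80; P = 20/21; answer 20/21
Part 2: W1 = 20/21; threaded value p + q = 41; d = -21; -2*(-21)^2 - 4*(-21)^1 + 5 = (-882) + (84) + (5) = -793; answer -793

-793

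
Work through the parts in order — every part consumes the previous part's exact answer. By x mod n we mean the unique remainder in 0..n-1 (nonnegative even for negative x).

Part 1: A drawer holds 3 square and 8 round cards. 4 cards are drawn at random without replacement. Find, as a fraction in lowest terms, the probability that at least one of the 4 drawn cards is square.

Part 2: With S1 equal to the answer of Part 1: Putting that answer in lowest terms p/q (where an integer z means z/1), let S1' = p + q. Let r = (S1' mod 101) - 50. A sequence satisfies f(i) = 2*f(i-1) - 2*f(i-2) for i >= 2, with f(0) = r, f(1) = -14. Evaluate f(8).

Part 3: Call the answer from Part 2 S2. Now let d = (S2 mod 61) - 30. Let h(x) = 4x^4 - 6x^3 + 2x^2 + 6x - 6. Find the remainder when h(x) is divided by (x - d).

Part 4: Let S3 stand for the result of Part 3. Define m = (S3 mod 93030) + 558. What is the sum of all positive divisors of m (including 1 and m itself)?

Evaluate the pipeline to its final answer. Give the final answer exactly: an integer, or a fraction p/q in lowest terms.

Part 1: total draws C(11,4) = 330; complement C(8,4) = 70; favorable 330 - 70 = 260; P = 26/33; answer 26/33
Part 2: S1 = 26/33; threaded value p + q = 59; r = 9; f(2) = 2*(-14) - 2*(9) = -46; iterating: f(2)=-46, f(3)=-64, f(4)=-36, f(5)=56, f(6)=184, f(7)=256, f(8)=144; answer 144
Part 3: S2 = 144; d = -8; remainder = value at the root: 4*(-8)^4 - 6*(-8)^3 + 2*(-8)^2 + 6*(-8)^1 - 6 = (16384) + (3072) + (128) + (-48) + (-6) = 19530; answer 19530
Part 4: S3 = 19530; m = 20088; 20088 = 2^3 * 3^4 * 31; sigma = (1 + 2 + 4 + 8) * (1 + 3 + 9 + 27 + 81) * (1 + 31) = 15 * 121 * 32 = 58080; answer 58080

58080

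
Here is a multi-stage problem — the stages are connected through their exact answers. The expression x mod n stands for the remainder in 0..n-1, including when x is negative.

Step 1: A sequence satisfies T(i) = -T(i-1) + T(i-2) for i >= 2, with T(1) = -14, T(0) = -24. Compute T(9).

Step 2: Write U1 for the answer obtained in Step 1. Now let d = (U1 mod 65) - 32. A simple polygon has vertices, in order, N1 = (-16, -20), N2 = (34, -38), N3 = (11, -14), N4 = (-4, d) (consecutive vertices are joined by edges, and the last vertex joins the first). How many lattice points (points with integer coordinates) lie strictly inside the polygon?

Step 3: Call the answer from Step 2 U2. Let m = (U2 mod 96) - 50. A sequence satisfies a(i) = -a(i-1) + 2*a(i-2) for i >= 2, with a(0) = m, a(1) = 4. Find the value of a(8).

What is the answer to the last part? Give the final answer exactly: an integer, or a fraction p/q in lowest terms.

2928

Step 1: T(2) = -1*(-14) + 1*(-24) = -10; iterating: T(2)=-10, T(3)=-4, T(4)=-6, T(5)=2, T(6)=-8, T(7)=10, T(8)=-18, T(9)=28; answer 28
Step 2: U1 = 28; d = -4; cross terms: (-16*-38 - 34*-20)=1288, (34*-14 - 11*-38)=-58, (11*-4 - -4*-14)=-100, (-4*-20 - -16*-4)=16; twice the area = |1146| = 1146; area = 573; boundary points = 2 + 1 + 5 + 4 = 12; strictly interior points = area - boundary/2 + 1 = 568; answer 568
Step 3: U2 = 568; m = 38; a(2) = -1*(4) + 2*(38) = 72; iterating: a(2)=72, a(3)=-64, a(4)=208, a(5)=-336, a(6)=752, a(7)=-1424, a(8)=2928; answer 2928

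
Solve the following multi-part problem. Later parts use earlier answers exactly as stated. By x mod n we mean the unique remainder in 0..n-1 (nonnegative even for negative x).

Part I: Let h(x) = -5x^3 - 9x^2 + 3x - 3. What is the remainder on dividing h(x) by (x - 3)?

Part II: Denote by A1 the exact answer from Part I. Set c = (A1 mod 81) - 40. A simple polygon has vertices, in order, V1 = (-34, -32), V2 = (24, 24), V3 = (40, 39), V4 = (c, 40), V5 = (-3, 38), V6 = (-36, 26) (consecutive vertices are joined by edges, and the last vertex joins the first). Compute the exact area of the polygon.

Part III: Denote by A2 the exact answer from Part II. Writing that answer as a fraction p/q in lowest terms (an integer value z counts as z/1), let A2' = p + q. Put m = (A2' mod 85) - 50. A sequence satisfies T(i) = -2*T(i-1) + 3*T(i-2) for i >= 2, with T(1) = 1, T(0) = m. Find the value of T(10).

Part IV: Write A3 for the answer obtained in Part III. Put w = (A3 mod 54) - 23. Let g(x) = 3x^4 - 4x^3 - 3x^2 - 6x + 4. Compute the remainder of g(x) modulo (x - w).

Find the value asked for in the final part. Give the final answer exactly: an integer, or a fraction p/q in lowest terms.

446684

Part I: remainder = value at the root: -5*(3)^3 - 9*(3)^2 + 3*(3)^1 - 3 = (-135) + (-81) + (9) + (-3) = -210; answer -210
Part II: A1 = -210; c = -7; cross terms: (-34*24 - 24*-32)=-48, (24*39 - 40*24)=-24, (40*40 - -7*39)=1873, (-7*38 - -3*40)=-146, (-3*26 - -36*38)=1290, (-36*-32 - -34*26)=2036; twice the area = |4981| = 4981; area = 4981/2; answer 4981/2
Part III: A2 = 4981/2; threaded value p + q = 4983; m = 3; T(2) = -2*(1) + 3*(3) = 7; iterating: T(2)=7, T(3)=-11, T(4)=43, T(5)=-119, T(6)=367, T(7)=-1091, T(8)=3283, T(9)=-9839, T(10)=29527; answer 29527
Part IV: A3 = 29527; w = 20; remainder = value at the root: 3*(20)^4 - 4*(20)^3 - 3*(20)^2 - 6*(20)^1 + 4 = (480000) + (-32000) + (-1200) + (-120) + (4) = 446684; answer 446684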